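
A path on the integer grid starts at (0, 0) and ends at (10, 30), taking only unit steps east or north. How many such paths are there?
Number of paths = 847660528

A monotone lattice path from (0, 0) to (10, 30) consists of 10 east steps and 30 north steps in some order, so it is determined by which 10 of the 40 steps are east. The count is C(40, 10) = 847660528.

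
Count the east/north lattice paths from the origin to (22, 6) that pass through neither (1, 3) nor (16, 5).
Number of paths = 230009

Inclusion–exclusion. Total paths: C(28, 22) = 376740. Through P₁: C(4, 1)·C(24, 21) = 8096. Through P₂: C(21, 16)·C(7, 6) = 142443. Since P₁ is strictly southwest of P₂, a monotone path through both must visit P₁ then P₂; paths through both = C(4, 1)·C(17, 15)·C(7, 6) = 3808. Avoid both = 376740 − 8096 − 142443 + 3808 = 230009.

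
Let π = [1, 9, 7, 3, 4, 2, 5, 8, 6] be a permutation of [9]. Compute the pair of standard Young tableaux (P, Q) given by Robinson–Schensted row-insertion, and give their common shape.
P = [1, 2, 4, 5, 6] / [3, 8] / [7] / [9];  Q = [1, 2, 5, 7, 8] / [3, 9] / [4] / [6];  common shape = (5, 2, 1, 1)

Row-insert the values π_1, π_2, … into P one at a time, bumping the leftmost entry strictly greater than the inserted value down to the next row. The recording tableau Q records, in position (i, j), the step at which that cell was added to P.
  Insert 1 (step 1): P = [1];  Q = [1]
  Insert 9 (step 2): P = [1, 9];  Q = [1, 2]
  Insert 7 (step 3): P = [1, 7] / [9];  Q = [1, 2] / [3]
  Insert 3 (step 4): P = [1, 3] / [7] / [9];  Q = [1, 2] / [3] / [4]
  Insert 4 (step 5): P = [1, 3, 4] / [7] / [9];  Q = [1, 2, 5] / [3] / [4]
  Insert 2 (step 6): P = [1, 2, 4] / [3] / [7] / [9];  Q = [1, 2, 5] / [3] / [4] / [6]
  Insert 5 (step 7): P = [1, 2, 4, 5] / [3] / [7] / [9];  Q = [1, 2, 5, 7] / [3] / [4] / [6]
  Insert 8 (step 8): P = [1, 2, 4, 5, 8] / [3] / [7] / [9];  Q = [1, 2, 5, 7, 8] / [3] / [4] / [6]
  Insert 6 (step 9): P = [1, 2, 4, 5, 6] / [3, 8] / [7] / [9];  Q = [1, 2, 5, 7, 8] / [3, 9] / [4] / [6]
Final shape: (5, 2, 1, 1).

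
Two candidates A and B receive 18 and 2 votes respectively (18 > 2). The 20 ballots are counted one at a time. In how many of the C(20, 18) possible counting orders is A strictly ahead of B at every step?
Strict-lead orderings = 152

Total orderings of the 20 votes with 18 for A: C(20, 18) = 190. By the Bertrand ballot formula (Cycle Lemma / reflection principle), the number of orderings in which A is strictly ahead of B throughout is (p − q)/(p + q) · C(p + q, p) = (18 − 2)/(18 + 2) · 190 = 152.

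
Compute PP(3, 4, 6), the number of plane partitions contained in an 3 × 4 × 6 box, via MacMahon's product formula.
PP(3, 4, 6) = 457380

Evaluate the triple product over i = 1..3, j = 1..4, k = 1..6. The factors are (2/1) · (3/2) · (4/3) · (5/4) · (6/5) · (7/6) · (3/2) · (4/3) · … (72 factors total). The numerators and denominators telescope so the product is an integer; carrying out the multiplication exactly gives PP(3, 4, 6) = 457380.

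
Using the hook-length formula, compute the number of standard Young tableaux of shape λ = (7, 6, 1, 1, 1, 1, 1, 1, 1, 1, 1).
# SYT of shape (7, 6, 1, 1, 1, 1, 1, 1, 1, 1, 1) = 40168128

Hook-length formula: f^λ = n! / Π hook(c), product over all cells c of the Young diagram. For λ = (7, 6, 1, 1, 1, 1, 1, 1, 1, 1, 1), n = 22 boxes. Hook lengths by row (left-to-right, top-to-bottom): [17, 7, 6, 5, 4, 3, 1]; [15, 5, 4, 3, 2, 1]; [9]; [8]; [7]; [6]; [5]; [4]; [3]; [2]; [1]. Product of hooks = 27982402560000. So f^λ = 22! / 27982402560000 = 1124000727777607680000 / 27982402560000 = 40168128.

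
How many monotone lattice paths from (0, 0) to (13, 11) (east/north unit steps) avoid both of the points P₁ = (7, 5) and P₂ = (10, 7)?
Number of paths = 1360856

Inclusion–exclusion. Total paths: C(24, 13) = 2496144. Through P₁: C(12, 7)·C(12, 6) = 731808. Through P₂: C(17, 10)·C(7, 3) = 680680. Since P₁ is strictly southwest of P₂, a monotone path through both must visit P₁ then P₂; paths through both = C(12, 7)·C(5, 3)·C(7, 3) = 277200. Avoid both = 2496144 − 731808 − 680680 + 277200 = 1360856.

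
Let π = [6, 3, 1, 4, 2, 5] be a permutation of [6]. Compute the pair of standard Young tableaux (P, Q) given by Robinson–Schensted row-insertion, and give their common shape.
P = [1, 2, 5] / [3, 4] / [6];  Q = [1, 4, 6] / [2, 5] / [3];  common shape = (3, 2, 1)

Row-insert the values π_1, π_2, … into P one at a time, bumping the leftmost entry strictly greater than the inserted value down to the next row. The recording tableau Q records, in position (i, j), the step at which that cell was added to P.
  Insert 6 (step 1): P = [6];  Q = [1]
  Insert 3 (step 2): P = [3] / [6];  Q = [1] / [2]
  Insert 1 (step 3): P = [1] / [3] / [6];  Q = [1] / [2] / [3]
  Insert 4 (step 4): P = [1, 4] / [3] / [6];  Q = [1, 4] / [2] / [3]
  Insert 2 (step 5): P = [1, 2] / [3, 4] / [6];  Q = [1, 4] / [2, 5] / [3]
  Insert 5 (step 6): P = [1, 2, 5] / [3, 4] / [6];  Q = [1, 4, 6] / [2, 5] / [3]
Final shape: (3, 2, 1).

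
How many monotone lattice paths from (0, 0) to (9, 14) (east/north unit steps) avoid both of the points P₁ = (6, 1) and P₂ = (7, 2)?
Number of paths = 811268

Inclusion–exclusion. Total paths: C(23, 9) = 817190. Through P₁: C(7, 6)·C(16, 3) = 3920. Through P₂: C(9, 7)·C(14, 2) = 3276. Since P₁ is strictly southwest of P₂, a monotone path through both must visit P₁ then P₂; paths through both = C(7, 6)·C(2, 1)·C(14, 2) = 1274. Avoid both = 817190 − 3920 − 3276 + 1274 = 811268.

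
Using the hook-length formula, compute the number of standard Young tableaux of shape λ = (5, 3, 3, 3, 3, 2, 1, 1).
# SYT of shape (5, 3, 3, 3, 3, 2, 1, 1) = 161661500

Hook-length formula: f^λ = n! / Π hook(c), product over all cells c of the Young diagram. For λ = (5, 3, 3, 3, 3, 2, 1, 1), n = 21 boxes. Hook lengths by row (left-to-right, top-to-bottom): [12, 9, 7, 2, 1]; [9, 6, 4]; [8, 5, 3]; [7, 4, 2]; [6, 3, 1]; [4, 1]; [2]; [1]. Product of hooks = 316036546560. So f^λ = 21! / 316036546560 = 51090942171709440000 / 316036546560 = 161661500.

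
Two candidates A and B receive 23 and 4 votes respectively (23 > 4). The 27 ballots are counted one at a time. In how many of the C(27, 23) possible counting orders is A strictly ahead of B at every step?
Strict-lead orderings = 12350

Total orderings of the 27 votes with 23 for A: C(27, 23) = 17550. By the Bertrand ballot formula (Cycle Lemma / reflection principle), the number of orderings in which A is strictly ahead of B throughout is (p − q)/(p + q) · C(p + q, p) = (23 − 4)/(23 + 4) · 17550 = 12350.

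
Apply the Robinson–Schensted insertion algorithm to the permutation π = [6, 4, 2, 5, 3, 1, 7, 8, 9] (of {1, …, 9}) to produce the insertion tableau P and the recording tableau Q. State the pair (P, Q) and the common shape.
P = [1, 3, 7, 8, 9] / [2, 5] / [4] / [6];  Q = [1, 4, 7, 8, 9] / [2, 5] / [3] / [6];  common shape = (5, 2, 1, 1)

Row-insert the values π_1, π_2, … into P one at a time, bumping the leftmost entry strictly greater than the inserted value down to the next row. The recording tableau Q records, in position (i, j), the step at which that cell was added to P.
  Insert 6 (step 1): P = [6];  Q = [1]
  Insert 4 (step 2): P = [4] / [6];  Q = [1] / [2]
  Insert 2 (step 3): P = [2] / [4] / [6];  Q = [1] / [2] / [3]
  Insert 5 (step 4): P = [2, 5] / [4] / [6];  Q = [1, 4] / [2] / [3]
  Insert 3 (step 5): P = [2, 3] / [4, 5] / [6];  Q = [1, 4] / [2, 5] / [3]
  Insert 1 (step 6): P = [1, 3] / [2, 5] / [4] / [6];  Q = [1, 4] / [2, 5] / [3] / [6]
  Insert 7 (step 7): P = [1, 3, 7] / [2, 5] / [4] / [6];  Q = [1, 4, 7] / [2, 5] / [3] / [6]
  Insert 8 (step 8): P = [1, 3, 7, 8] / [2, 5] / [4] / [6];  Q = [1, 4, 7, 8] / [2, 5] / [3] / [6]
  Insert 9 (step 9): P = [1, 3, 7, 8, 9] / [2, 5] / [4] / [6];  Q = [1, 4, 7, 8, 9] / [2, 5] / [3] / [6]
Final shape: (5, 2, 1, 1).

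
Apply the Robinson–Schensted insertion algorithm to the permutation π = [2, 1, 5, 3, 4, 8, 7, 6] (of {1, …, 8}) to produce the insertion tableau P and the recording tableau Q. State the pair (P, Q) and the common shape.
P = [1, 3, 4, 6] / [2, 5, 7] / [8];  Q = [1, 3, 5, 6] / [2, 4, 7] / [8];  common shape = (4, 3, 1)

Row-insert the values π_1, π_2, … into P one at a time, bumping the leftmost entry strictly greater than the inserted value down to the next row. The recording tableau Q records, in position (i, j), the step at which that cell was added to P.
  Insert 2 (step 1): P = [2];  Q = [1]
  Insert 1 (step 2): P = [1] / [2];  Q = [1] / [2]
  Insert 5 (step 3): P = [1, 5] / [2];  Q = [1, 3] / [2]
  Insert 3 (step 4): P = [1, 3] / [2, 5];  Q = [1, 3] / [2, 4]
  Insert 4 (step 5): P = [1, 3, 4] / [2, 5];  Q = [1, 3, 5] / [2, 4]
  Insert 8 (step 6): P = [1, 3, 4, 8] / [2, 5];  Q = [1, 3, 5, 6] / [2, 4]
  Insert 7 (step 7): P = [1, 3, 4, 7] / [2, 5, 8];  Q = [1, 3, 5, 6] / [2, 4, 7]
  Insert 6 (step 8): P = [1, 3, 4, 6] / [2, 5, 7] / [8];  Q = [1, 3, 5, 6] / [2, 4, 7] / [8]
Final shape: (4, 3, 1).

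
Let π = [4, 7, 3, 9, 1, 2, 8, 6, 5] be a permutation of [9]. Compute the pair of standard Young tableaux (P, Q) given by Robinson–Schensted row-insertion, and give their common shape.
P = [1, 2, 5] / [3, 6, 8] / [4, 7] / [9];  Q = [1, 2, 4] / [3, 6, 7] / [5, 8] / [9];  common shape = (3, 3, 2, 1)

Row-insert the values π_1, π_2, … into P one at a time, bumping the leftmost entry strictly greater than the inserted value down to the next row. The recording tableau Q records, in position (i, j), the step at which that cell was added to P.
  Insert 4 (step 1): P = [4];  Q = [1]
  Insert 7 (step 2): P = [4, 7];  Q = [1, 2]
  Insert 3 (step 3): P = [3, 7] / [4];  Q = [1, 2] / [3]
  Insert 9 (step 4): P = [3, 7, 9] / [4];  Q = [1, 2, 4] / [3]
  Insert 1 (step 5): P = [1, 7, 9] / [3] / [4];  Q = [1, 2, 4] / [3] / [5]
  Insert 2 (step 6): P = [1, 2, 9] / [3, 7] / [4];  Q = [1, 2, 4] / [3, 6] / [5]
  Insert 8 (step 7): P = [1, 2, 8] / [3, 7, 9] / [4];  Q = [1, 2, 4] / [3, 6, 7] / [5]
  Insert 6 (step 8): P = [1, 2, 6] / [3, 7, 8] / [4, 9];  Q = [1, 2, 4] / [3, 6, 7] / [5, 8]
  Insert 5 (step 9): P = [1, 2, 5] / [3, 6, 8] / [4, 7] / [9];  Q = [1, 2, 4] / [3, 6, 7] / [5, 8] / [9]
Final shape: (3, 3, 2, 1).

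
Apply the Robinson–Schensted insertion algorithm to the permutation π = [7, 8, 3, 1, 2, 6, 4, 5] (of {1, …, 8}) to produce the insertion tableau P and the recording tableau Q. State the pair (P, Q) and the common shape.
P = [1, 2, 4, 5] / [3, 6] / [7, 8];  Q = [1, 2, 6, 8] / [3, 5] / [4, 7];  common shape = (4, 2, 2)

Row-insert the values π_1, π_2, … into P one at a time, bumping the leftmost entry strictly greater than the inserted value down to the next row. The recording tableau Q records, in position (i, j), the step at which that cell was added to P.
  Insert 7 (step 1): P = [7];  Q = [1]
  Insert 8 (step 2): P = [7, 8];  Q = [1, 2]
  Insert 3 (step 3): P = [3, 8] / [7];  Q = [1, 2] / [3]
  Insert 1 (step 4): P = [1, 8] / [3] / [7];  Q = [1, 2] / [3] / [4]
  Insert 2 (step 5): P = [1, 2] / [3, 8] / [7];  Q = [1, 2] / [3, 5] / [4]
  Insert 6 (step 6): P = [1, 2, 6] / [3, 8] / [7];  Q = [1, 2, 6] / [3, 5] / [4]
  Insert 4 (step 7): P = [1, 2, 4] / [3, 6] / [7, 8];  Q = [1, 2, 6] / [3, 5] / [4, 7]
  Insert 5 (step 8): P = [1, 2, 4, 5] / [3, 6] / [7, 8];  Q = [1, 2, 6, 8] / [3, 5] / [4, 7]
Final shape: (4, 2, 2).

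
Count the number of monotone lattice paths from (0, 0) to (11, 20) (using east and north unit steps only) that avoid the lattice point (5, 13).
Number of paths = 69969627

Total paths from (0, 0) to (11, 20): C(31, 11) = 84672315. Paths through (5, 13): (paths (0, 0) → (5, 13)) × (paths (5, 13) → (11, 20)) = C(18, 5) · C(13, 6) = 8568 · 1716 = 14702688. Avoidance count = 84672315 − 14702688 = 69969627.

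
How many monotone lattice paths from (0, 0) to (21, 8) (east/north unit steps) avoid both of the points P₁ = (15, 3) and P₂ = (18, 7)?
Number of paths = 2106593

Inclusion–exclusion. Total paths: C(29, 21) = 4292145. Through P₁: C(18, 15)·C(11, 6) = 376992. Through P₂: C(25, 18)·C(4, 3) = 1922800. Since P₁ is strictly southwest of P₂, a monotone path through both must visit P₁ then P₂; paths through both = C(18, 15)·C(7, 3)·C(4, 3) = 114240. Avoid both = 4292145 − 376992 − 1922800 + 114240 = 2106593.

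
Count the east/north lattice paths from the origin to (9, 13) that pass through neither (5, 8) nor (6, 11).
Number of paths = 262978

Inclusion–exclusion. Total paths: C(22, 9) = 497420. Through P₁: C(13, 5)·C(9, 4) = 162162. Through P₂: C(17, 6)·C(5, 3) = 123760. Since P₁ is strictly southwest of P₂, a monotone path through both must visit P₁ then P₂; paths through both = C(13, 5)·C(4, 1)·C(5, 3) = 51480. Avoid both = 497420 − 162162 − 123760 + 51480 = 262978.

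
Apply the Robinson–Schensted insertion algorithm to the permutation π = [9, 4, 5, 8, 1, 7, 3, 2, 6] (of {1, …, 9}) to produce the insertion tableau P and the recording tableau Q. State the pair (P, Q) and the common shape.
P = [1, 2, 6] / [3, 5, 7] / [4] / [8] / [9];  Q = [1, 3, 4] / [2, 6, 9] / [5] / [7] / [8];  common shape = (3, 3, 1, 1, 1)

Row-insert the values π_1, π_2, … into P one at a time, bumping the leftmost entry strictly greater than the inserted value down to the next row. The recording tableau Q records, in position (i, j), the step at which that cell was added to P.
  Insert 9 (step 1): P = [9];  Q = [1]
  Insert 4 (step 2): P = [4] / [9];  Q = [1] / [2]
  Insert 5 (step 3): P = [4, 5] / [9];  Q = [1, 3] / [2]
  Insert 8 (step 4): P = [4, 5, 8] / [9];  Q = [1, 3, 4] / [2]
  Insert 1 (step 5): P = [1, 5, 8] / [4] / [9];  Q = [1, 3, 4] / [2] / [5]
  Insert 7 (step 6): P = [1, 5, 7] / [4, 8] / [9];  Q = [1, 3, 4] / [2, 6] / [5]
  Insert 3 (step 7): P = [1, 3, 7] / [4, 5] / [8] / [9];  Q = [1, 3, 4] / [2, 6] / [5] / [7]
  Insert 2 (step 8): P = [1, 2, 7] / [3, 5] / [4] / [8] / [9];  Q = [1, 3, 4] / [2, 6] / [5] / [7] / [8]
  Insert 6 (step 9): P = [1, 2, 6] / [3, 5, 7] / [4] / [8] / [9];  Q = [1, 3, 4] / [2, 6, 9] / [5] / [7] / [8]
Final shape: (3, 3, 1, 1, 1).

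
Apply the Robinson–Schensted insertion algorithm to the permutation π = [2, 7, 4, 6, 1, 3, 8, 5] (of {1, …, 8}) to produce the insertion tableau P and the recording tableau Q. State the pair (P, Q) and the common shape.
P = [1, 3, 5, 8] / [2, 4, 6] / [7];  Q = [1, 2, 4, 7] / [3, 6, 8] / [5];  common shape = (4, 3, 1)

Row-insert the values π_1, π_2, … into P one at a time, bumping the leftmost entry strictly greater than the inserted value down to the next row. The recording tableau Q records, in position (i, j), the step at which that cell was added to P.
  Insert 2 (step 1): P = [2];  Q = [1]
  Insert 7 (step 2): P = [2, 7];  Q = [1, 2]
  Insert 4 (step 3): P = [2, 4] / [7];  Q = [1, 2] / [3]
  Insert 6 (step 4): P = [2, 4, 6] / [7];  Q = [1, 2, 4] / [3]
  Insert 1 (step 5): P = [1, 4, 6] / [2] / [7];  Q = [1, 2, 4] / [3] / [5]
  Insert 3 (step 6): P = [1, 3, 6] / [2, 4] / [7];  Q = [1, 2, 4] / [3, 6] / [5]
  Insert 8 (step 7): P = [1, 3, 6, 8] / [2, 4] / [7];  Q = [1, 2, 4, 7] / [3, 6] / [5]
  Insert 5 (step 8): P = [1, 3, 5, 8] / [2, 4, 6] / [7];  Q = [1, 2, 4, 7] / [3, 6, 8] / [5]
Final shape: (4, 3, 1).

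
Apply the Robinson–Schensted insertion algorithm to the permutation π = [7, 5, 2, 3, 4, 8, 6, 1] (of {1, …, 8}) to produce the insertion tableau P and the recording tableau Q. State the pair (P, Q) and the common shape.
P = [1, 3, 4, 6] / [2, 8] / [5] / [7];  Q = [1, 4, 5, 6] / [2, 7] / [3] / [8];  common shape = (4, 2, 1, 1)

Row-insert the values π_1, π_2, … into P one at a time, bumping the leftmost entry strictly greater than the inserted value down to the next row. The recording tableau Q records, in position (i, j), the step at which that cell was added to P.
  Insert 7 (step 1): P = [7];  Q = [1]
  Insert 5 (step 2): P = [5] / [7];  Q = [1] / [2]
  Insert 2 (step 3): P = [2] / [5] / [7];  Q = [1] / [2] / [3]
  Insert 3 (step 4): P = [2, 3] / [5] / [7];  Q = [1, 4] / [2] / [3]
  Insert 4 (step 5): P = [2, 3, 4] / [5] / [7];  Q = [1, 4, 5] / [2] / [3]
  Insert 8 (step 6): P = [2, 3, 4, 8] / [5] / [7];  Q = [1, 4, 5, 6] / [2] / [3]
  Insert 6 (step 7): P = [2, 3, 4, 6] / [5, 8] / [7];  Q = [1, 4, 5, 6] / [2, 7] / [3]
  Insert 1 (step 8): P = [1, 3, 4, 6] / [2, 8] / [5] / [7];  Q = [1, 4, 5, 6] / [2, 7] / [3] / [8]
Final shape: (4, 2, 1, 1).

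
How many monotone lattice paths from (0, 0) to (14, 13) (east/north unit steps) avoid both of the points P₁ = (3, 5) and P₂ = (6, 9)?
Number of paths = 14318433

Inclusion–exclusion. Total paths: C(27, 14) = 20058300. Through P₁: C(8, 3)·C(19, 11) = 4232592. Through P₂: C(15, 6)·C(12, 8) = 2477475. Since P₁ is strictly southwest of P₂, a monotone path through both must visit P₁ then P₂; paths through both = C(8, 3)·C(7, 3)·C(12, 8) = 970200. Avoid both = 20058300 − 4232592 − 2477475 + 970200 = 14318433.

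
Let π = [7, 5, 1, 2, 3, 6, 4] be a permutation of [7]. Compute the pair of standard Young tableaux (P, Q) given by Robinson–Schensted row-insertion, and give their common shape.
P = [1, 2, 3, 4] / [5, 6] / [7];  Q = [1, 4, 5, 6] / [2, 7] / [3];  common shape = (4, 2, 1)

Row-insert the values π_1, π_2, … into P one at a time, bumping the leftmost entry strictly greater than the inserted value down to the next row. The recording tableau Q records, in position (i, j), the step at which that cell was added to P.
  Insert 7 (step 1): P = [7];  Q = [1]
  Insert 5 (step 2): P = [5] / [7];  Q = [1] / [2]
  Insert 1 (step 3): P = [1] / [5] / [7];  Q = [1] / [2] / [3]
  Insert 2 (step 4): P = [1, 2] / [5] / [7];  Q = [1, 4] / [2] / [3]
  Insert 3 (step 5): P = [1, 2, 3] / [5] / [7];  Q = [1, 4, 5] / [2] / [3]
  Insert 6 (step 6): P = [1, 2, 3, 6] / [5] / [7];  Q = [1, 4, 5, 6] / [2] / [3]
  Insert 4 (step 7): P = [1, 2, 3, 4] / [5, 6] / [7];  Q = [1, 4, 5, 6] / [2, 7] / [3]
Final shape: (4, 2, 1).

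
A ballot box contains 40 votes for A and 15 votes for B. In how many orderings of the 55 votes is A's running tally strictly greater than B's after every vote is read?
Strict-lead orderings = 5408954784450

Total orderings of the 55 votes with 40 for A: C(55, 40) = 11899700525790. By the Bertrand ballot formula (Cycle Lemma / reflection principle), the number of orderings in which A is strictly ahead of B throughout is (p − q)/(p + q) · C(p + q, p) = (40 − 15)/(40 + 15) · 11899700525790 = 5408954784450.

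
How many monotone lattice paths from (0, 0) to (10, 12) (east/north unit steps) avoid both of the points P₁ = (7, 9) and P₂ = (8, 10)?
Number of paths = 292578

Inclusion–exclusion. Total paths: C(22, 10) = 646646. Through P₁: C(16, 7)·C(6, 3) = 228800. Through P₂: C(18, 8)·C(4, 2) = 262548. Since P₁ is strictly southwest of P₂, a monotone path through both must visit P₁ then P₂; paths through both = C(16, 7)·C(2, 1)·C(4, 2) = 137280. Avoid both = 646646 − 228800 − 262548 + 137280 = 292578.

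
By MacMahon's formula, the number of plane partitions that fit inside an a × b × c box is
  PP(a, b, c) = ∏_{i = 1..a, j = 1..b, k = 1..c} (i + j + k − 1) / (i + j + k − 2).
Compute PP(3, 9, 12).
PP(3, 9, 12) = 217233856319480

Evaluate the triple product over i = 1..3, j = 1..9, k = 1..12. The factors are (2/1) · (3/2) · (4/3) · (5/4) · (6/5) · (7/6) · (8/7) · (9/8) · … (324 factors total). The numerators and denominators telescope so the product is an integer; carrying out the multiplication exactly gives PP(3, 9, 12) = 217233856319480.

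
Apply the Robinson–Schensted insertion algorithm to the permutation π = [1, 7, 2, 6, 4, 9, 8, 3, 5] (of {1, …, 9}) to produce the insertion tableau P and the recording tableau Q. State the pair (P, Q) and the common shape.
P = [1, 2, 3, 5] / [4, 8] / [6, 9] / [7];  Q = [1, 2, 4, 6] / [3, 7] / [5, 9] / [8];  common shape = (4, 2, 2, 1)

Row-insert the values π_1, π_2, … into P one at a time, bumping the leftmost entry strictly greater than the inserted value down to the next row. The recording tableau Q records, in position (i, j), the step at which that cell was added to P.
  Insert 1 (step 1): P = [1];  Q = [1]
  Insert 7 (step 2): P = [1, 7];  Q = [1, 2]
  Insert 2 (step 3): P = [1, 2] / [7];  Q = [1, 2] / [3]
  Insert 6 (step 4): P = [1, 2, 6] / [7];  Q = [1, 2, 4] / [3]
  Insert 4 (step 5): P = [1, 2, 4] / [6] / [7];  Q = [1, 2, 4] / [3] / [5]
  Insert 9 (step 6): P = [1, 2, 4, 9] / [6] / [7];  Q = [1, 2, 4, 6] / [3] / [5]
  Insert 8 (step 7): P = [1, 2, 4, 8] / [6, 9] / [7];  Q = [1, 2, 4, 6] / [3, 7] / [5]
  Insert 3 (step 8): P = [1, 2, 3, 8] / [4, 9] / [6] / [7];  Q = [1, 2, 4, 6] / [3, 7] / [5] / [8]
  Insert 5 (step 9): P = [1, 2, 3, 5] / [4, 8] / [6, 9] / [7];  Q = [1, 2, 4, 6] / [3, 7] / [5, 9] / [8]
Final shape: (4, 2, 2, 1).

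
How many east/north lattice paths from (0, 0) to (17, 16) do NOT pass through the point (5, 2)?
Number of paths = 963991410

Total paths from (0, 0) to (17, 16): C(33, 17) = 1166803110. Paths through (5, 2): (paths (0, 0) → (5, 2)) × (paths (5, 2) → (17, 16)) = C(7, 5) · C(26, 12) = 21 · 9657700 = 202811700. Avoidance count = 1166803110 − 202811700 = 963991410.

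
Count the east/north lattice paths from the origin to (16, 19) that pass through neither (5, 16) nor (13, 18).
Number of paths = 3231172434

Inclusion–exclusion. Total paths: C(35, 16) = 4059928950. Through P₁: C(21, 5)·C(14, 11) = 7407036. Through P₂: C(31, 13)·C(4, 3) = 825012300. Since P₁ is strictly southwest of P₂, a monotone path through both must visit P₁ then P₂; paths through both = C(21, 5)·C(10, 8)·C(4, 3) = 3662820. Avoid both = 4059928950 − 7407036 − 825012300 + 3662820 = 3231172434.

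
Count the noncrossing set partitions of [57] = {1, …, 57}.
C_57 = 26700952856774851904245220912664

These noncrossing partitions are counted by the Catalan number C_n = (1/(n + 1)) · C(2n, n). For n = 57: C_57 = (1/58) · C(114, 57) = 1548655265692941410446222812934512/58 = 26700952856774851904245220912664.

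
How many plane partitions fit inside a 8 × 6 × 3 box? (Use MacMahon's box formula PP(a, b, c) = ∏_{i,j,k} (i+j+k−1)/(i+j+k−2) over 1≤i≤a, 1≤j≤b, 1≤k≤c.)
PP(8, 6, 3) = 614083470

Evaluate the triple product over i = 1..8, j = 1..6, k = 1..3. The factors are (2/1) · (3/2) · (4/3) · (3/2) · (4/3) · (5/4) · (4/3) · (5/4) · … (144 factors total). The numerators and denominators telescope so the product is an integer; carrying out the multiplication exactly gives PP(8, 6, 3) = 614083470.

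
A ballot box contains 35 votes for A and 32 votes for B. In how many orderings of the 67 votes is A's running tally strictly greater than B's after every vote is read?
Strict-lead orderings = 600607911737487654

Total orderings of the 67 votes with 35 for A: C(67, 35) = 13413576695470557606. By the Bertrand ballot formula (Cycle Lemma / reflection principle), the number of orderings in which A is strictly ahead of B throughout is (p − q)/(p + q) · C(p + q, p) = (35 − 32)/(35 + 32) · 13413576695470557606 = 600607911737487654.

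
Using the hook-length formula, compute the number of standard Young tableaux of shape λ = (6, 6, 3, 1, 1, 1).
# SYT of shape (6, 6, 3, 1, 1, 1) = 4455360

Hook-length formula: f^λ = n! / Π hook(c), product over all cells c of the Young diagram. For λ = (6, 6, 3, 1, 1, 1), n = 18 boxes. Hook lengths by row (left-to-right, top-to-bottom): [11, 7, 6, 4, 3, 2]; [10, 6, 5, 3, 2, 1]; [6, 2, 1]; [3]; [2]; [1]. Product of hooks = 1437004800. So f^λ = 18! / 1437004800 = 6402373705728000 / 1437004800 = 4455360.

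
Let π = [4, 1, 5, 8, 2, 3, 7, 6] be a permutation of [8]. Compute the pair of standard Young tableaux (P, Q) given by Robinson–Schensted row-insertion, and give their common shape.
P = [1, 2, 3, 6] / [4, 5, 7] / [8];  Q = [1, 3, 4, 7] / [2, 5, 6] / [8];  common shape = (4, 3, 1)

Row-insert the values π_1, π_2, … into P one at a time, bumping the leftmost entry strictly greater than the inserted value down to the next row. The recording tableau Q records, in position (i, j), the step at which that cell was added to P.
  Insert 4 (step 1): P = [4];  Q = [1]
  Insert 1 (step 2): P = [1] / [4];  Q = [1] / [2]
  Insert 5 (step 3): P = [1, 5] / [4];  Q = [1, 3] / [2]
  Insert 8 (step 4): P = [1, 5, 8] / [4];  Q = [1, 3, 4] / [2]
  Insert 2 (step 5): P = [1, 2, 8] / [4, 5];  Q = [1, 3, 4] / [2, 5]
  Insert 3 (step 6): P = [1, 2, 3] / [4, 5, 8];  Q = [1, 3, 4] / [2, 5, 6]
  Insert 7 (step 7): P = [1, 2, 3, 7] / [4, 5, 8];  Q = [1, 3, 4, 7] / [2, 5, 6]
  Insert 6 (step 8): P = [1, 2, 3, 6] / [4, 5, 7] / [8];  Q = [1, 3, 4, 7] / [2, 5, 6] / [8]
Final shape: (4, 3, 1).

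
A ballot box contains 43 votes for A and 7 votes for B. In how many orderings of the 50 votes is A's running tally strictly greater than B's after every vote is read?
Strict-lead orderings = 71916768

Total orderings of the 50 votes with 43 for A: C(50, 43) = 99884400. By the Bertrand ballot formula (Cycle Lemma / reflection principle), the number of orderings in which A is strictly ahead of B throughout is (p − q)/(p + q) · C(p + q, p) = (43 − 7)/(43 + 7) · 99884400 = 71916768.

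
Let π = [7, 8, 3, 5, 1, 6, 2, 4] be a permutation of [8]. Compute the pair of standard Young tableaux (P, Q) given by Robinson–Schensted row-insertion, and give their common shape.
P = [1, 2, 4] / [3, 5, 6] / [7, 8];  Q = [1, 2, 6] / [3, 4, 8] / [5, 7];  common shape = (3, 3, 2)

Row-insert the values π_1, π_2, … into P one at a time, bumping the leftmost entry strictly greater than the inserted value down to the next row. The recording tableau Q records, in position (i, j), the step at which that cell was added to P.
  Insert 7 (step 1): P = [7];  Q = [1]
  Insert 8 (step 2): P = [7, 8];  Q = [1, 2]
  Insert 3 (step 3): P = [3, 8] / [7];  Q = [1, 2] / [3]
  Insert 5 (step 4): P = [3, 5] / [7, 8];  Q = [1, 2] / [3, 4]
  Insert 1 (step 5): P = [1, 5] / [3, 8] / [7];  Q = [1, 2] / [3, 4] / [5]
  Insert 6 (step 6): P = [1, 5, 6] / [3, 8] / [7];  Q = [1, 2, 6] / [3, 4] / [5]
  Insert 2 (step 7): P = [1, 2, 6] / [3, 5] / [7, 8];  Q = [1, 2, 6] / [3, 4] / [5, 7]
  Insert 4 (step 8): P = [1, 2, 4] / [3, 5, 6] / [7, 8];  Q = [1, 2, 6] / [3, 4, 8] / [5, 7]
Final shape: (3, 3, 2).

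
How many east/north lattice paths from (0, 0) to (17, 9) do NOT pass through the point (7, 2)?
Number of paths = 2424422

Total paths from (0, 0) to (17, 9): C(26, 17) = 3124550. Paths through (7, 2): (paths (0, 0) → (7, 2)) × (paths (7, 2) → (17, 9)) = C(9, 7) · C(17, 10) = 36 · 19448 = 700128. Avoidance count = 3124550 − 700128 = 2424422.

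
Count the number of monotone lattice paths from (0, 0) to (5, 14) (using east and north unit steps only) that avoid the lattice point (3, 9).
Number of paths = 7008

Total paths from (0, 0) to (5, 14): C(19, 5) = 11628. Paths through (3, 9): (paths (0, 0) → (3, 9)) × (paths (3, 9) → (5, 14)) = C(12, 3) · C(7, 2) = 220 · 21 = 4620. Avoidance count = 11628 − 4620 = 7008.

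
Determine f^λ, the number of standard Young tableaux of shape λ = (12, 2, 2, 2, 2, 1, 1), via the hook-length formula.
# SYT of shape (12, 2, 2, 2, 2, 1, 1) = 28452424

Hook-length formula: f^λ = n! / Π hook(c), product over all cells c of the Young diagram. For λ = (12, 2, 2, 2, 2, 1, 1), n = 22 boxes. Hook lengths by row (left-to-right, top-to-bottom): [18, 15, 10, 9, 8, 7, 6, 5, 4, 3, 2, 1]; [7, 4]; [6, 3]; [5, 2]; [4, 1]; [2]; [1]. Product of hooks = 39504568320000. So f^λ = 22! / 39504568320000 = 1124000727777607680000 / 39504568320000 = 28452424.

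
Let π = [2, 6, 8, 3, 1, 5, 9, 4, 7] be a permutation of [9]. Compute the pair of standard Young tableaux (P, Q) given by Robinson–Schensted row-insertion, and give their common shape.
P = [1, 3, 4, 7] / [2, 5, 9] / [6, 8];  Q = [1, 2, 3, 7] / [4, 6, 9] / [5, 8];  common shape = (4, 3, 2)

Row-insert the values π_1, π_2, … into P one at a time, bumping the leftmost entry strictly greater than the inserted value down to the next row. The recording tableau Q records, in position (i, j), the step at which that cell was added to P.
  Insert 2 (step 1): P = [2];  Q = [1]
  Insert 6 (step 2): P = [2, 6];  Q = [1, 2]
  Insert 8 (step 3): P = [2, 6, 8];  Q = [1, 2, 3]
  Insert 3 (step 4): P = [2, 3, 8] / [6];  Q = [1, 2, 3] / [4]
  Insert 1 (step 5): P = [1, 3, 8] / [2] / [6];  Q = [1, 2, 3] / [4] / [5]
  Insert 5 (step 6): P = [1, 3, 5] / [2, 8] / [6];  Q = [1, 2, 3] / [4, 6] / [5]
  Insert 9 (step 7): P = [1, 3, 5, 9] / [2, 8] / [6];  Q = [1, 2, 3, 7] / [4, 6] / [5]
  Insert 4 (step 8): P = [1, 3, 4, 9] / [2, 5] / [6, 8];  Q = [1, 2, 3, 7] / [4, 6] / [5, 8]
  Insert 7 (step 9): P = [1, 3, 4, 7] / [2, 5, 9] / [6, 8];  Q = [1, 2, 3, 7] / [4, 6, 9] / [5, 8]
Final shape: (4, 3, 2).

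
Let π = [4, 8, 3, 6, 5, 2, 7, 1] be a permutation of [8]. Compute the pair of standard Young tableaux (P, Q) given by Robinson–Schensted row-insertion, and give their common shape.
P = [1, 5, 7] / [2, 6] / [3] / [4] / [8];  Q = [1, 2, 7] / [3, 4] / [5] / [6] / [8];  common shape = (3, 2, 1, 1, 1)

Row-insert the values π_1, π_2, … into P one at a time, bumping the leftmost entry strictly greater than the inserted value down to the next row. The recording tableau Q records, in position (i, j), the step at which that cell was added to P.
  Insert 4 (step 1): P = [4];  Q = [1]
  Insert 8 (step 2): P = [4, 8];  Q = [1, 2]
  Insert 3 (step 3): P = [3, 8] / [4];  Q = [1, 2] / [3]
  Insert 6 (step 4): P = [3, 6] / [4, 8];  Q = [1, 2] / [3, 4]
  Insert 5 (step 5): P = [3, 5] / [4, 6] / [8];  Q = [1, 2] / [3, 4] / [5]
  Insert 2 (step 6): P = [2, 5] / [3, 6] / [4] / [8];  Q = [1, 2] / [3, 4] / [5] / [6]
  Insert 7 (step 7): P = [2, 5, 7] / [3, 6] / [4] / [8];  Q = [1, 2, 7] / [3, 4] / [5] / [6]
  Insert 1 (step 8): P = [1, 5, 7] / [2, 6] / [3] / [4] / [8];  Q = [1, 2, 7] / [3, 4] / [5] / [6] / [8]
Final shape: (3, 2, 1, 1, 1).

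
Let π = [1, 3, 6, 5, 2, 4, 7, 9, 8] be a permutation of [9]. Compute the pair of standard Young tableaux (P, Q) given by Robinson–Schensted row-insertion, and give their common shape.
P = [1, 2, 4, 7, 8] / [3, 5, 9] / [6];  Q = [1, 2, 3, 7, 8] / [4, 6, 9] / [5];  common shape = (5, 3, 1)

Row-insert the values π_1, π_2, … into P one at a time, bumping the leftmost entry strictly greater than the inserted value down to the next row. The recording tableau Q records, in position (i, j), the step at which that cell was added to P.
  Insert 1 (step 1): P = [1];  Q = [1]
  Insert 3 (step 2): P = [1, 3];  Q = [1, 2]
  Insert 6 (step 3): P = [1, 3, 6];  Q = [1, 2, 3]
  Insert 5 (step 4): P = [1, 3, 5] / [6];  Q = [1, 2, 3] / [4]
  Insert 2 (step 5): P = [1, 2, 5] / [3] / [6];  Q = [1, 2, 3] / [4] / [5]
  Insert 4 (step 6): P = [1, 2, 4] / [3, 5] / [6];  Q = [1, 2, 3] / [4, 6] / [5]
  Insert 7 (step 7): P = [1, 2, 4, 7] / [3, 5] / [6];  Q = [1, 2, 3, 7] / [4, 6] / [5]
  Insert 9 (step 8): P = [1, 2, 4, 7, 9] / [3, 5] / [6];  Q = [1, 2, 3, 7, 8] / [4, 6] / [5]
  Insert 8 (step 9): P = [1, 2, 4, 7, 8] / [3, 5, 9] / [6];  Q = [1, 2, 3, 7, 8] / [4, 6, 9] / [5]
Final shape: (5, 3, 1).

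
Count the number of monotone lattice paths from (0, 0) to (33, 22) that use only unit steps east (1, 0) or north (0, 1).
Number of paths = 1300853625660225

A monotone lattice path from (0, 0) to (33, 22) consists of 33 east steps and 22 north steps in some order, so it is determined by which 33 of the 55 steps are east. The count is C(55, 33) = 1300853625660225.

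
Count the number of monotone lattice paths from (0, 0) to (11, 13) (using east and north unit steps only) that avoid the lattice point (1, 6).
Number of paths = 2360008

Total paths from (0, 0) to (11, 13): C(24, 11) = 2496144. Paths through (1, 6): (paths (0, 0) → (1, 6)) × (paths (1, 6) → (11, 13)) = C(7, 1) · C(17, 10) = 7 · 19448 = 136136. Avoidance count = 2496144 − 136136 = 2360008.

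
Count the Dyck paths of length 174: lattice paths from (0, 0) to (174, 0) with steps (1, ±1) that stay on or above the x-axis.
C_87 = 16435314834665426797069144960762886143367590394940

These Dyck paths are counted by the Catalan number C_n = (1/(n + 1)) · C(2n, n). For n = 87: C_87 = (1/88) · C(174, 87) = 1446307705450557558142084756547133980616347954754720/88 = 16435314834665426797069144960762886143367590394940.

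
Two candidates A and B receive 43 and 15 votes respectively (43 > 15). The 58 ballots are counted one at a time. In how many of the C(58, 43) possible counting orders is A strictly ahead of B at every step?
Strict-lead orderings = 14363336766240

Total orderings of the 58 votes with 43 for A: C(58, 43) = 29752626158640. By the Bertrand ballot formula (Cycle Lemma / reflection principle), the number of orderings in which A is strictly ahead of B throughout is (p − q)/(p + q) · C(p + q, p) = (43 − 15)/(43 + 15) · 29752626158640 = 14363336766240.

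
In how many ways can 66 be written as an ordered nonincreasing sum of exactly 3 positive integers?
p(66, 3 parts) = 363

Partitions of n into exactly k parts are in bijection with partitions of n − k into at most k parts (subtract 1 from each part). So p(66, exactly 3) = p(63, parts ≤ 3). Computing via the recurrence p(m, j) = p(m, j−1) + p(m−j, j) gives 363.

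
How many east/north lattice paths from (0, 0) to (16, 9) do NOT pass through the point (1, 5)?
Number of paths = 2019719

Total paths from (0, 0) to (16, 9): C(25, 16) = 2042975. Paths through (1, 5): (paths (0, 0) → (1, 5)) × (paths (1, 5) → (16, 9)) = C(6, 1) · C(19, 15) = 6 · 3876 = 23256. Avoidance count = 2042975 − 23256 = 2019719.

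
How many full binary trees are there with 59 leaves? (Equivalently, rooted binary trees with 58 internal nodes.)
C_58 = 104088460289122304033498318812080

These full binary trees are counted by the Catalan number C_n = (1/(n + 1)) · C(2n, n). For n = 58: C_58 = (1/59) · C(116, 58) = 6141219157058215937976400809912720/59 = 104088460289122304033498318812080.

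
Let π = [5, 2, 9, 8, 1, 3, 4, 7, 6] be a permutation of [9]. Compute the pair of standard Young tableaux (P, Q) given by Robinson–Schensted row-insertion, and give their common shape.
P = [1, 3, 4, 6] / [2, 7] / [5, 8] / [9];  Q = [1, 3, 7, 8] / [2, 4] / [5, 6] / [9];  common shape = (4, 2, 2, 1)

Row-insert the values π_1, π_2, … into P one at a time, bumping the leftmost entry strictly greater than the inserted value down to the next row. The recording tableau Q records, in position (i, j), the step at which that cell was added to P.
  Insert 5 (step 1): P = [5];  Q = [1]
  Insert 2 (step 2): P = [2] / [5];  Q = [1] / [2]
  Insert 9 (step 3): P = [2, 9] / [5];  Q = [1, 3] / [2]
  Insert 8 (step 4): P = [2, 8] / [5, 9];  Q = [1, 3] / [2, 4]
  Insert 1 (step 5): P = [1, 8] / [2, 9] / [5];  Q = [1, 3] / [2, 4] / [5]
  Insert 3 (step 6): P = [1, 3] / [2, 8] / [5, 9];  Q = [1, 3] / [2, 4] / [5, 6]
  Insert 4 (step 7): P = [1, 3, 4] / [2, 8] / [5, 9];  Q = [1, 3, 7] / [2, 4] / [5, 6]
  Insert 7 (step 8): P = [1, 3, 4, 7] / [2, 8] / [5, 9];  Q = [1, 3, 7, 8] / [2, 4] / [5, 6]
  Insert 6 (step 9): P = [1, 3, 4, 6] / [2, 7] / [5, 8] / [9];  Q = [1, 3, 7, 8] / [2, 4] / [5, 6] / [9]
Final shape: (4, 2, 2, 1).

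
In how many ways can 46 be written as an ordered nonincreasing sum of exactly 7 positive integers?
p(46, 7 parts) = 5731

Partitions of n into exactly k parts are in bijection with partitions of n − k into at most k parts (subtract 1 from each part). So p(46, exactly 7) = p(39, parts ≤ 7). Computing via the recurrence p(m, j) = p(m, j−1) + p(m−j, j) gives 5731.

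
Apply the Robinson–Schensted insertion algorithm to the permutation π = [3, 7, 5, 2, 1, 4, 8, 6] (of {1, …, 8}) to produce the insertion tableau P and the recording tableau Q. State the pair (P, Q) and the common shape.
P = [1, 4, 6] / [2, 5, 8] / [3] / [7];  Q = [1, 2, 7] / [3, 6, 8] / [4] / [5];  common shape = (3, 3, 1, 1)

Row-insert the values π_1, π_2, … into P one at a time, bumping the leftmost entry strictly greater than the inserted value down to the next row. The recording tableau Q records, in position (i, j), the step at which that cell was added to P.
  Insert 3 (step 1): P = [3];  Q = [1]
  Insert 7 (step 2): P = [3, 7];  Q = [1, 2]
  Insert 5 (step 3): P = [3, 5] / [7];  Q = [1, 2] / [3]
  Insert 2 (step 4): P = [2, 5] / [3] / [7];  Q = [1, 2] / [3] / [4]
  Insert 1 (step 5): P = [1, 5] / [2] / [3] / [7];  Q = [1, 2] / [3] / [4] / [5]
  Insert 4 (step 6): P = [1, 4] / [2, 5] / [3] / [7];  Q = [1, 2] / [3, 6] / [4] / [5]
  Insert 8 (step 7): P = [1, 4, 8] / [2, 5] / [3] / [7];  Q = [1, 2, 7] / [3, 6] / [4] / [5]
  Insert 6 (step 8): P = [1, 4, 6] / [2, 5, 8] / [3] / [7];  Q = [1, 2, 7] / [3, 6, 8] / [4] / [5]
Final shape: (3, 3, 1, 1).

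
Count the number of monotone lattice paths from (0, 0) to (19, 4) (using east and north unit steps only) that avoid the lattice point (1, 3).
Number of paths = 8779

Total paths from (0, 0) to (19, 4): C(23, 19) = 8855. Paths through (1, 3): (paths (0, 0) → (1, 3)) × (paths (1, 3) → (19, 4)) = C(4, 1) · C(19, 18) = 4 · 19 = 76. Avoidance count = 8855 − 76 = 8779.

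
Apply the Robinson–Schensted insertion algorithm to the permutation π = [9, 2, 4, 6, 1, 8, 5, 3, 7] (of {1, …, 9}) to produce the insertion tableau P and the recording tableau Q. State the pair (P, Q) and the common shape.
P = [1, 3, 5, 7] / [2, 4, 8] / [6] / [9];  Q = [1, 3, 4, 6] / [2, 7, 9] / [5] / [8];  common shape = (4, 3, 1, 1)

Row-insert the values π_1, π_2, … into P one at a time, bumping the leftmost entry strictly greater than the inserted value down to the next row. The recording tableau Q records, in position (i, j), the step at which that cell was added to P.
  Insert 9 (step 1): P = [9];  Q = [1]
  Insert 2 (step 2): P = [2] / [9];  Q = [1] / [2]
  Insert 4 (step 3): P = [2, 4] / [9];  Q = [1, 3] / [2]
  Insert 6 (step 4): P = [2, 4, 6] / [9];  Q = [1, 3, 4] / [2]
  Insert 1 (step 5): P = [1, 4, 6] / [2] / [9];  Q = [1, 3, 4] / [2] / [5]
  Insert 8 (step 6): P = [1, 4, 6, 8] / [2] / [9];  Q = [1, 3, 4, 6] / [2] / [5]
  Insert 5 (step 7): P = [1, 4, 5, 8] / [2, 6] / [9];  Q = [1, 3, 4, 6] / [2, 7] / [5]
  Insert 3 (step 8): P = [1, 3, 5, 8] / [2, 4] / [6] / [9];  Q = [1, 3, 4, 6] / [2, 7] / [5] / [8]
  Insert 7 (step 9): P = [1, 3, 5, 7] / [2, 4, 8] / [6] / [9];  Q = [1, 3, 4, 6] / [2, 7, 9] / [5] / [8]
Final shape: (4, 3, 1, 1).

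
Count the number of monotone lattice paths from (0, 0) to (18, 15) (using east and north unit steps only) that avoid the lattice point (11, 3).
Number of paths = 1018817088

Total paths from (0, 0) to (18, 15): C(33, 18) = 1037158320. Paths through (11, 3): (paths (0, 0) → (11, 3)) × (paths (11, 3) → (18, 15)) = C(14, 11) · C(19, 7) = 364 · 50388 = 18341232. Avoidance count = 1037158320 − 18341232 = 1018817088.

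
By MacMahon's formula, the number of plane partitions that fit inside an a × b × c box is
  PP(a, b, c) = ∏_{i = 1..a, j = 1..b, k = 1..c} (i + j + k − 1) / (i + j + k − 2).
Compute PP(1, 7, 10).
PP(1, 7, 10) = 19448

Evaluate the triple product over i = 1..1, j = 1..7, k = 1..10. The factors are (2/1) · (3/2) · (4/3) · (5/4) · (6/5) · (7/6) · (8/7) · (9/8) · … (70 factors total). The numerators and denominators telescope so the product is an integer; carrying out the multiplication exactly gives PP(1, 7, 10) = 19448.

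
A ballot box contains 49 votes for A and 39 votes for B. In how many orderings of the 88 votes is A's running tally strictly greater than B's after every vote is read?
Strict-lead orderings = 1698754643257653577894500

Total orderings of the 88 votes with 49 for A: C(88, 49) = 14949040860667351485471600. By the Bertrand ballot formula (Cycle Lemma / reflection principle), the number of orderings in which A is strictly ahead of B throughout is (p − q)/(p + q) · C(p + q, p) = (49 − 39)/(49 + 39) · 14949040860667351485471600 = 1698754643257653577894500.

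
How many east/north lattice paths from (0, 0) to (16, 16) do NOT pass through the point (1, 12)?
Number of paths = 601030002

Total paths from (0, 0) to (16, 16): C(32, 16) = 601080390. Paths through (1, 12): (paths (0, 0) → (1, 12)) × (paths (1, 12) → (16, 16)) = C(13, 1) · C(19, 15) = 13 · 3876 = 50388. Avoidance count = 601080390 − 50388 = 601030002.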